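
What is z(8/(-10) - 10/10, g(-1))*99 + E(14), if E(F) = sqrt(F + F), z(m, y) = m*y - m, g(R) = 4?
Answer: -2673/5 + 2*sqrt(7) ≈ -529.31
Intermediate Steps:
z(m, y) = -m + m*y
E(F) = sqrt(2)*sqrt(F) (E(F) = sqrt(2*F) = sqrt(2)*sqrt(F))
z(8/(-10) - 10/10, g(-1))*99 + E(14) = ((8/(-10) - 10/10)*(-1 + 4))*99 + sqrt(2)*sqrt(14) = ((8*(-1/10) - 10*1/10)*3)*99 + 2*sqrt(7) = ((-4/5 - 1)*3)*99 + 2*sqrt(7) = -9/5*3*99 + 2*sqrt(7) = -27/5*99 + 2*sqrt(7) = -2673/5 + 2*sqrt(7)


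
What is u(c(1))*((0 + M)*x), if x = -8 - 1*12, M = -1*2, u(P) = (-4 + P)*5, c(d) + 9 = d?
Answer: -2400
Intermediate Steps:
c(d) = -9 + d
u(P) = -20 + 5*P
M = -2
x = -20 (x = -8 - 12 = -20)
u(c(1))*((0 + M)*x) = (-20 + 5*(-9 + 1))*((0 - 2)*(-20)) = (-20 + 5*(-8))*(-2*(-20)) = (-20 - 40)*40 = -60*40 = -2400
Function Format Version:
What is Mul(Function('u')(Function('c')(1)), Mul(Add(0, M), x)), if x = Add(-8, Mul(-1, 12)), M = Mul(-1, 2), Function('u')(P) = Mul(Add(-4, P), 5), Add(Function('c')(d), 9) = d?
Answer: -2400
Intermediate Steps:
Function('c')(d) = Add(-9, d)
Function('u')(P) = Add(-20, Mul(5, P))
M = -2
x = -20 (x = Add(-8, -12) = -20)
Mul(Function('u')(Function('c')(1)), Mul(Add(0, M), x)) = Mul(Add(-20, Mul(5, Add(-9, 1))), Mul(Add(0, -2), -20)) = Mul(Add(-20, Mul(5, -8)), Mul(-2, -20)) = Mul(Add(-20, -40), 40) = Mul(-60, 40) = -2400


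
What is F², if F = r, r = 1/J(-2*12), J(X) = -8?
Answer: 1/64 ≈ 0.015625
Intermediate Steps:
r = -⅛ (r = 1/(-8) = -⅛ ≈ -0.12500)
F = -⅛ ≈ -0.12500
F² = (-⅛)² = 1/64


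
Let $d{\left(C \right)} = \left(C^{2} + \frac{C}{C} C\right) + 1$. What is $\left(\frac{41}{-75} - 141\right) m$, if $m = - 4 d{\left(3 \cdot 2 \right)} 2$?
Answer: $\frac{3651904}{75} \approx 48692.0$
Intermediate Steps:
$d{\left(C \right)} = 1 + C + C^{2}$ ($d{\left(C \right)} = \left(C^{2} + 1 C\right) + 1 = \left(C^{2} + C\right) + 1 = \left(C + C^{2}\right) + 1 = 1 + C + C^{2}$)
$m = -344$ ($m = - 4 \left(1 + 3 \cdot 2 + \left(3 \cdot 2\right)^{2}\right) 2 = - 4 \left(1 + 6 + 6^{2}\right) 2 = - 4 \left(1 + 6 + 36\right) 2 = \left(-4\right) 43 \cdot 2 = \left(-172\right) 2 = -344$)
$\left(\frac{41}{-75} - 141\right) m = \left(\frac{41}{-75} - 141\right) \left(-344\right) = \left(41 \left(- \frac{1}{75}\right) - 141\right) \left(-344\right) = \left(- \frac{41}{75} - 141\right) \left(-344\right) = \left(- \frac{10616}{75}\right) \left(-344\right) = \frac{3651904}{75}$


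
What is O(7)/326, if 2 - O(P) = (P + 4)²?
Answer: -119/326 ≈ -0.36503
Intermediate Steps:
O(P) = 2 - (4 + P)² (O(P) = 2 - (P + 4)² = 2 - (4 + P)²)
O(7)/326 = (2 - (4 + 7)²)/326 = (2 - 1*11²)*(1/326) = (2 - 1*121)*(1/326) = (2 - 121)*(1/326) = -119*1/326 = -119/326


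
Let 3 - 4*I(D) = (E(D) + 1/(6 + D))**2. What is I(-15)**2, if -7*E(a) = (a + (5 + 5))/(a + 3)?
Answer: 35593727569/64524128256 ≈ 0.55163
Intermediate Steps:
E(a) = -(10 + a)/(7*(3 + a)) (E(a) = -(a + (5 + 5))/(7*(a + 3)) = -(a + 10)/(7*(3 + a)) = -(10 + a)/(7*(3 + a)))
I(D) = 3/4 - (1/(6 + D) + (-10 - D)/(7*(3 + D)))**2/4 (I(D) = 3/4 - ((-10 - D)/(7*(3 + D)) + 1/(6 + D))**2/4 = 3/4 - (1/(6 + D) + (-10 - D)/(7*(3 + D)))**2/4)
I(-15)**2 = (3/4 - (39 + (-15)**2 + 9*(-15))**2/(196*(3 - 15)**2*(6 - 15)**2))**2 = (3/4 - 1/196*(39 + 225 - 135)**2/((-12)**2*(-9)**2))**2 = (3/4 - 1/196*1/144*1/81*129**2)**2 = (3/4 - 1/196*1/144*1/81*16641)**2 = (3/4 - 1849/254016)**2 = (188663/254016)**2 = 35593727569/64524128256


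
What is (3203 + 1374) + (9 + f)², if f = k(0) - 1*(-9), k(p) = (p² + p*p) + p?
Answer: 4901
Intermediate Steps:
k(p) = p + 2*p² (k(p) = (p² + p²) + p = 2*p² + p = p + 2*p²)
f = 9 (f = 0*(1 + 2*0) - 1*(-9) = 0*(1 + 0) + 9 = 0*1 + 9 = 0 + 9 = 9)
(3203 + 1374) + (9 + f)² = (3203 + 1374) + (9 + 9)² = 4577 + 18² = 4577 + 324 = 4901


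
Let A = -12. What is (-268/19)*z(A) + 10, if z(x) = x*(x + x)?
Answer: -76994/19 ≈ -4052.3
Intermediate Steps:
z(x) = 2*x² (z(x) = x*(2*x) = 2*x²)
(-268/19)*z(A) + 10 = (-268/19)*(2*(-12)²) + 10 = (-268*1/19)*(2*144) + 10 = -268/19*288 + 10 = -77184/19 + 10 = -76994/19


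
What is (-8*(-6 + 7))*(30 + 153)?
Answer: -1464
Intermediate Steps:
(-8*(-6 + 7))*(30 + 153) = -8*1*183 = -8*183 = -1464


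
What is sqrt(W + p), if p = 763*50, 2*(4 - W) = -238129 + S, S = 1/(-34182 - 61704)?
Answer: sqrt(160609615636841)/31962 ≈ 396.51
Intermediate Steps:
S = -1/95886 (S = 1/(-95886) = -1/95886 ≈ -1.0429e-5)
W = 22834004383/191772 (W = 4 - (-238129 - 1/95886)/2 = 4 - 1/2*(-22833237295/95886) = 4 + 22833237295/191772 = 22834004383/191772 ≈ 1.1907e+5)
p = 38150
sqrt(W + p) = sqrt(22834004383/191772 + 38150) = sqrt(30150106183/191772) = sqrt(160609615636841)/31962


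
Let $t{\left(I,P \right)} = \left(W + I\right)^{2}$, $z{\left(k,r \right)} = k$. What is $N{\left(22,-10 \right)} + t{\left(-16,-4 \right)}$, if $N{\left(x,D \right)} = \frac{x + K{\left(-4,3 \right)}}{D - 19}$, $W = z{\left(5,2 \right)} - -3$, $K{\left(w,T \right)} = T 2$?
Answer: $\frac{1828}{29} \approx 63.034$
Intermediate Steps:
$K{\left(w,T \right)} = 2 T$
$W = 8$ ($W = 5 - -3 = 5 + 3 = 8$)
$t{\left(I,P \right)} = \left(8 + I\right)^{2}$
$N{\left(x,D \right)} = \frac{6 + x}{-19 + D}$ ($N{\left(x,D \right)} = \frac{x + 2 \cdot 3}{D - 19} = \frac{x + 6}{-19 + D} = \frac{6 + x}{-19 + D}$)
$N{\left(22,-10 \right)} + t{\left(-16,-4 \right)} = \frac{6 + 22}{-19 - 10} + \left(8 - 16\right)^{2} = \frac{1}{-29} \cdot 28 + \left(-8\right)^{2} = \left(- \frac{1}{29}\right) 28 + 64 = - \frac{28}{29} + 64 = \frac{1828}{29}$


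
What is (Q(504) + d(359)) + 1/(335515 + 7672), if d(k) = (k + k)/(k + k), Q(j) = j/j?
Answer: 686375/343187 ≈ 2.0000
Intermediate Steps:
Q(j) = 1
d(k) = 1 (d(k) = (2*k)/((2*k)) = (2*k)*(1/(2*k)) = 1)
(Q(504) + d(359)) + 1/(335515 + 7672) = (1 + 1) + 1/(335515 + 7672) = 2 + 1/343187 = 686375/343187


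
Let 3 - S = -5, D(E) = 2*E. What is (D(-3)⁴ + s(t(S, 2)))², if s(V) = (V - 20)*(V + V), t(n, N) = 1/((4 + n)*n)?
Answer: 35641485062401/21233664 ≈ 1.6785e+6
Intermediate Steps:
S = 8 (S = 3 - 1*(-5) = 3 + 5 = 8)
t(n, N) = 1/(n*(4 + n))
s(V) = 2*V*(-20 + V) (s(V) = (-20 + V)*(2*V) = 2*V*(-20 + V))
(D(-3)⁴ + s(t(S, 2)))² = ((2*(-3))⁴ + 2*(1/(8*(4 + 8)))*(-20 + 1/(8*(4 + 8))))² = ((-6)⁴ + 2*((⅛)/12)*(-20 + (⅛)/12))² = (1296 + 2*((⅛)*(1/12))*(-20 + (⅛)*(1/12)))² = (1296 + 2*(1/96)*(-20 + 1/96))² = (1296 + 2*(1/96)*(-1919/96))² = (1296 - 1919/4608)² = (5970049/4608)² = 35641485062401/21233664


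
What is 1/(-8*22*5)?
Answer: -1/880 ≈ -0.0011364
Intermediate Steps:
1/(-8*22*5) = 1/(-176*5) = 1/(-880) = -1/880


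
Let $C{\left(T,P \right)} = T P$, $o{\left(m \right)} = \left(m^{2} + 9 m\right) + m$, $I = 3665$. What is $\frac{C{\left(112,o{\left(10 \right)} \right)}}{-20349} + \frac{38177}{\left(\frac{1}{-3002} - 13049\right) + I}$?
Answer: $- \frac{423310038878}{81892425483} \approx -5.1691$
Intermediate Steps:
$o{\left(m \right)} = m^{2} + 10 m$
$C{\left(T,P \right)} = P T$
$\frac{C{\left(112,o{\left(10 \right)} \right)}}{-20349} + \frac{38177}{\left(\frac{1}{-3002} - 13049\right) + I} = \frac{10 \left(10 + 10\right) 112}{-20349} + \frac{38177}{\left(\frac{1}{-3002} - 13049\right) + 3665} = 10 \cdot 20 \cdot 112 \left(- \frac{1}{20349}\right) + \frac{38177}{\left(- \frac{1}{3002} - 13049\right) + 3665} = 200 \cdot 112 \left(- \frac{1}{20349}\right) + \frac{38177}{- \frac{39173099}{3002} + 3665} = 22400 \left(- \frac{1}{20349}\right) + \frac{38177}{- \frac{28170769}{3002}} = - \frac{3200}{2907} + 38177 \left(- \frac{3002}{28170769}\right) = - \frac{3200}{2907} - \frac{114607354}{28170769} = - \frac{423310038878}{81892425483}$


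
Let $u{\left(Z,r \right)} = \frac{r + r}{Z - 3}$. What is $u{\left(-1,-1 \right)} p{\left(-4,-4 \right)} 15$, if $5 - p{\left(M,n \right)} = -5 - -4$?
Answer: $45$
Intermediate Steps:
$p{\left(M,n \right)} = 6$ ($p{\left(M,n \right)} = 5 - \left(-5 - -4\right) = 5 - \left(-5 + 4\right) = 5 - -1 = 5 + 1 = 6$)
$u{\left(Z,r \right)} = \frac{2 r}{-3 + Z}$
$u{\left(-1,-1 \right)} p{\left(-4,-4 \right)} 15 = 2 \left(-1\right) \frac{1}{-3 - 1} \cdot 6 \cdot 15 = 2 \left(-1\right) \frac{1}{-4} \cdot 6 \cdot 15 = 2 \left(-1\right) \left(- \frac{1}{4}\right) 6 \cdot 15 = \frac{1}{2} \cdot 6 \cdot 15 = 3 \cdot 15 = 45$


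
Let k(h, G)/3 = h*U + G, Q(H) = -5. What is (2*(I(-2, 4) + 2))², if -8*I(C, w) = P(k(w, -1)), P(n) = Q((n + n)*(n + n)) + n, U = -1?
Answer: 81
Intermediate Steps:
k(h, G) = -3*h + 3*G (k(h, G) = 3*(h*(-1) + G) = 3*(-h + G) = 3*(G - h) = -3*h + 3*G)
P(n) = -5 + n
I(C, w) = 1 + 3*w/8 (I(C, w) = -(-5 + (-3*w + 3*(-1)))/8 = -(-5 + (-3*w - 3))/8 = -(-5 + (-3 - 3*w))/8 = -(-8 - 3*w)/8 = 1 + 3*w/8)
(2*(I(-2, 4) + 2))² = (2*((1 + (3/8)*4) + 2))² = (2*((1 + 3/2) + 2))² = (2*(5/2 + 2))² = (2*(9/2))² = 9² = 81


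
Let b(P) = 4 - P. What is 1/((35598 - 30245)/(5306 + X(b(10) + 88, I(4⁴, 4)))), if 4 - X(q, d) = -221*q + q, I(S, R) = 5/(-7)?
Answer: 23350/5353 ≈ 4.3620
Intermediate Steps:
I(S, R) = -5/7 (I(S, R) = 5*(-⅐) = -5/7)
X(q, d) = 4 + 220*q (X(q, d) = 4 - (-221*q + q) = 4 - (-220)*q = 4 + 220*q)
1/((35598 - 30245)/(5306 + X(b(10) + 88, I(4⁴, 4)))) = 1/((35598 - 30245)/(5306 + (4 + 220*((4 - 1*10) + 88)))) = 1/(5353/(5306 + (4 + 220*((4 - 10) + 88)))) = 1/(5353/(5306 + (4 + 220*(-6 + 88)))) = 1/(5353/(5306 + (4 + 220*82))) = 1/(5353/(5306 + (4 + 18040))) = 1/(5353/(5306 + 18044)) = 1/(5353/23350) = 23350/5353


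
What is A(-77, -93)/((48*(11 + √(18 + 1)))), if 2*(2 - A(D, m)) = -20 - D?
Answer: -583/9792 + 53*√19/9792 ≈ -0.035945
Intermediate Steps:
A(D, m) = 12 + D/2 (A(D, m) = 2 - (-20 - D)/2 = 2 + (10 + D/2) = 12 + D/2)
A(-77, -93)/((48*(11 + √(18 + 1)))) = (12 + (½)*(-77))/((48*(11 + √(18 + 1)))) = (12 - 77/2)/((48*(11 + √19))) = -53/(2*(528 + 48*√19))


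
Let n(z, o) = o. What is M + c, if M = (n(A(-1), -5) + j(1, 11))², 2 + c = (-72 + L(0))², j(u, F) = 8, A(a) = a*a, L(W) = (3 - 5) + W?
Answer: 5483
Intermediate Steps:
L(W) = -2 + W
A(a) = a²
c = 5474 (c = -2 + (-72 + (-2 + 0))² = -2 + (-72 - 2)² = -2 + (-74)² = -2 + 5476 = 5474)
M = 9 (M = (-5 + 8)² = 3² = 9)
M + c = 9 + 5474 = 5483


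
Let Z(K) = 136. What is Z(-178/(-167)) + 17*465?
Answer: 8041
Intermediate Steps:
Z(-178/(-167)) + 17*465 = 136 + 17*465 = 136 + 7905 = 8041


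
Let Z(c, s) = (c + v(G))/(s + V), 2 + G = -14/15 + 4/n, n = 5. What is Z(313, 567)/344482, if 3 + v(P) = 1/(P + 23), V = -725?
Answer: -97045/17036012828 ≈ -5.6965e-6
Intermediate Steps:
G = -32/15 (G = -2 + (-14/15 + 4/5) = -2 + (-14*1/15 + 4*(⅕)) = -2 + (-14/15 + ⅘) = -2 - 2/15 = -32/15 ≈ -2.1333)
v(P) = -3 + 1/(23 + P) (v(P) = -3 + 1/(P + 23) = -3 + 1/(23 + P))
Z(c, s) = (-924/313 + c)/(-725 + s) (Z(c, s) = (c + (-68 - 3*(-32/15))/(23 - 32/15))/(s - 725) = (c + (-68 + 32/5)/(313/15))/(-725 + s) = (c + (15/313)*(-308/5))/(-725 + s) = (c - 924/313)/(-725 + s) = (-924/313 + c)/(-725 + s))
Z(313, 567)/344482 = ((-924/313 + 313)/(-725 + 567))/344482 = ((97045/313)/(-158))*(1/344482) = -1/158*97045/313*(1/344482) = -97045/49454*1/344482 = -97045/17036012828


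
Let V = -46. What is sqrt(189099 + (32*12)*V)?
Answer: sqrt(171435) ≈ 414.05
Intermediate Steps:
sqrt(189099 + (32*12)*V) = sqrt(189099 + (32*12)*(-46)) = sqrt(189099 + 384*(-46)) = sqrt(189099 - 17664) = sqrt(171435)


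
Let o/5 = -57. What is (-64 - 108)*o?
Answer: 49020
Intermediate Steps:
o = -285 (o = 5*(-57) = -285)
(-64 - 108)*o = (-64 - 108)*(-285) = -172*(-285) = 49020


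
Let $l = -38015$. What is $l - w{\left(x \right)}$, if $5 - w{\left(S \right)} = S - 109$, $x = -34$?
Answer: $-38163$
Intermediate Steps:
$w{\left(S \right)} = 114 - S$ ($w{\left(S \right)} = 5 - \left(S - 109\right) = 5 - \left(-109 + S\right) = 114 - S$)
$l - w{\left(x \right)} = -38015 - \left(114 - -34\right) = -38015 - \left(114 + 34\right) = -38015 - 148 = -38163$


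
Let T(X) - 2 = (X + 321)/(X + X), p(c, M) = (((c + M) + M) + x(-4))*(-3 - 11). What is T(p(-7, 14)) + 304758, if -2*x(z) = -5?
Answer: 100266044/329 ≈ 3.0476e+5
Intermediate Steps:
x(z) = 5/2 (x(z) = -½*(-5) = 5/2)
p(c, M) = -35 - 28*M - 14*c (p(c, M) = (((c + M) + M) + 5/2)*(-3 - 11) = (((M + c) + M) + 5/2)*(-14) = ((c + 2*M) + 5/2)*(-14) = (5/2 + c + 2*M)*(-14) = -35 - 28*M - 14*c)
T(X) = 2 + (321 + X)/(2*X) (T(X) = 2 + (X + 321)/(X + X) = 2 + (321 + X)/((2*X)) = 2 + (321 + X)*(1/(2*X)) = 2 + (321 + X)/(2*X))
T(p(-7, 14)) + 304758 = (321 + 5*(-35 - 28*14 - 14*(-7)))/(2*(-35 - 28*14 - 14*(-7))) + 304758 = (321 + 5*(-35 - 392 + 98))/(2*(-35 - 392 + 98)) + 304758 = (½)*(321 + 5*(-329))/(-329) + 304758 = (½)*(-1/329)*(321 - 1645) + 304758 = (½)*(-1/329)*(-1324) + 304758 = 662/329 + 304758 = 100266044/329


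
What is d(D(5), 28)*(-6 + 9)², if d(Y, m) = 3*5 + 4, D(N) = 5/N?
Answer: 171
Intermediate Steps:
d(Y, m) = 19 (d(Y, m) = 15 + 4 = 19)
d(D(5), 28)*(-6 + 9)² = 19*(-6 + 9)² = 19*3² = 19*9 = 171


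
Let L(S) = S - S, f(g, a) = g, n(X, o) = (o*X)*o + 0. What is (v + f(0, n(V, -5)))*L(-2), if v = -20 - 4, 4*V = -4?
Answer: 0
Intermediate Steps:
V = -1 (V = (1/4)*(-4) = -1)
n(X, o) = X*o**2 (n(X, o) = (X*o)*o + 0 = X*o**2 + 0 = X*o**2)
L(S) = 0
v = -24
(v + f(0, n(V, -5)))*L(-2) = (-24 + 0)*0 = -24*0 = 0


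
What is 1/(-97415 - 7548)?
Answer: -1/104963 ≈ -9.5272e-6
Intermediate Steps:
1/(-97415 - 7548) = 1/(-104963) = -1/104963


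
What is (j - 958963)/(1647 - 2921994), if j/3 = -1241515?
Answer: 4683508/2920347 ≈ 1.6038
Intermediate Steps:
j = -3724545 (j = 3*(-1241515) = -3724545)
(j - 958963)/(1647 - 2921994) = (-3724545 - 958963)/(1647 - 2921994) = -4683508/(-2920347) = -4683508*(-1/2920347) = 4683508/2920347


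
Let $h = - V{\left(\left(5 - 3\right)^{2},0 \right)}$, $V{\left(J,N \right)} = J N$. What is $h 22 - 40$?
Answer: $-40$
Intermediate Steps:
$h = 0$ ($h = - \left(5 - 3\right)^{2} \cdot 0 = - 2^{2} \cdot 0 = - 4 \cdot 0 = \left(-1\right) 0 = 0$)
$h 22 - 40 = 0 \cdot 22 - 40 = 0 - 40 = -40$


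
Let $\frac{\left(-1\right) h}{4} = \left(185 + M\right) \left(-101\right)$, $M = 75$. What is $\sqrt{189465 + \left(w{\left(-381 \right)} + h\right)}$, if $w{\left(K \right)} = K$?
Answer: $46 \sqrt{139} \approx 542.33$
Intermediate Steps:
$h = 105040$ ($h = - 4 \left(185 + 75\right) \left(-101\right) = - 4 \cdot 260 \left(-101\right) = \left(-4\right) \left(-26260\right) = 105040$)
$\sqrt{189465 + \left(w{\left(-381 \right)} + h\right)} = \sqrt{189465 + \left(-381 + 105040\right)} = \sqrt{189465 + 104659} = \sqrt{294124} = 46 \sqrt{139}$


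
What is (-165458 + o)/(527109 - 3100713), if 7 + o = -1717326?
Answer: 209199/285956 ≈ 0.73158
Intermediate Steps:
o = -1717333 (o = -7 - 1717326 = -1717333)
(-165458 + o)/(527109 - 3100713) = (-165458 - 1717333)/(527109 - 3100713) = -1882791/(-2573604) = -1882791*(-1/2573604) = 209199/285956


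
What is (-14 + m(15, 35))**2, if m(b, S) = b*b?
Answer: 44521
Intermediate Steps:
m(b, S) = b**2
(-14 + m(15, 35))**2 = (-14 + 15**2)**2 = (-14 + 225)**2 = 211**2 = 44521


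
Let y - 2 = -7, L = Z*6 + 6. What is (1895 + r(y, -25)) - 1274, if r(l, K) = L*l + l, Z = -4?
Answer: 706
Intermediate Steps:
L = -18 (L = -4*6 + 6 = -24 + 6 = -18)
y = -5 (y = 2 - 7 = -5)
r(l, K) = -17*l (r(l, K) = -18*l + l = -17*l)
(1895 + r(y, -25)) - 1274 = (1895 - 17*(-5)) - 1274 = (1895 + 85) - 1274 = 1980 - 1274 = 706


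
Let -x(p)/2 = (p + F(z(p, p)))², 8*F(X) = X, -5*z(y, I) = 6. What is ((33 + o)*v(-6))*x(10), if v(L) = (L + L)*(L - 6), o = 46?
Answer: -55186398/25 ≈ -2.2075e+6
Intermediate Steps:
v(L) = 2*L*(-6 + L) (v(L) = (2*L)*(-6 + L) = 2*L*(-6 + L))
z(y, I) = -6/5 (z(y, I) = -⅕*6 = -6/5)
F(X) = X/8
x(p) = -2*(-3/20 + p)² (x(p) = -2*(p + (⅛)*(-6/5))² = -2*(p - 3/20)² = -2*(-3/20 + p)²)
((33 + o)*v(-6))*x(10) = ((33 + 46)*(2*(-6)*(-6 - 6)))*(-(-3 + 20*10)²/200) = (79*(2*(-6)*(-12)))*(-(-3 + 200)²/200) = (79*144)*(-1/200*197²) = 11376*(-1/200*38809) = 11376*(-38809/200) = -55186398/25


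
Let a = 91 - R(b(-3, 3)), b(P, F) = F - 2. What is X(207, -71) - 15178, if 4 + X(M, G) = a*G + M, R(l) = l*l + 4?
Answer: -21081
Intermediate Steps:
b(P, F) = -2 + F
R(l) = 4 + l**2 (R(l) = l**2 + 4 = 4 + l**2)
a = 86 (a = 91 - (4 + (-2 + 3)**2) = 91 - (4 + 1**2) = 91 - (4 + 1) = 91 - 1*5 = 91 - 5 = 86)
X(M, G) = -4 + M + 86*G (X(M, G) = -4 + (86*G + M) = -4 + (M + 86*G) = -4 + M + 86*G)
X(207, -71) - 15178 = (-4 + 207 + 86*(-71)) - 15178 = (-4 + 207 - 6106) - 15178 = -5903 - 15178 = -21081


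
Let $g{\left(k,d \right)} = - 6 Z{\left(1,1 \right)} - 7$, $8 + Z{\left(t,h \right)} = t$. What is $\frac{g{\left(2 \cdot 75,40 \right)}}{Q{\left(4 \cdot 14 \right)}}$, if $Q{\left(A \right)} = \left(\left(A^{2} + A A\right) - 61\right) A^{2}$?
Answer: $\frac{5}{2782528} \approx 1.7969 \cdot 10^{-6}$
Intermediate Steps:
$Z{\left(t,h \right)} = -8 + t$
$g{\left(k,d \right)} = 35$ ($g{\left(k,d \right)} = - 6 \left(-8 + 1\right) - 7 = \left(-6\right) \left(-7\right) - 7 = 42 - 7 = 35$)
$Q{\left(A \right)} = A^{2} \left(-61 + 2 A^{2}\right)$ ($Q{\left(A \right)} = \left(\left(A^{2} + A^{2}\right) - 61\right) A^{2} = \left(2 A^{2} - 61\right) A^{2} = \left(-61 + 2 A^{2}\right) A^{2} = A^{2} \left(-61 + 2 A^{2}\right)$)
$\frac{g{\left(2 \cdot 75,40 \right)}}{Q{\left(4 \cdot 14 \right)}} = \frac{35}{\left(4 \cdot 14\right)^{2} \left(-61 + 2 \left(4 \cdot 14\right)^{2}\right)} = \frac{35}{56^{2} \left(-61 + 2 \cdot 56^{2}\right)} = \frac{35}{3136 \left(-61 + 2 \cdot 3136\right)} = \frac{35}{3136 \left(-61 + 6272\right)} = \frac{35}{3136 \cdot 6211} = \frac{35}{19477696} = 35 \cdot \frac{1}{19477696} = \frac{5}{2782528}$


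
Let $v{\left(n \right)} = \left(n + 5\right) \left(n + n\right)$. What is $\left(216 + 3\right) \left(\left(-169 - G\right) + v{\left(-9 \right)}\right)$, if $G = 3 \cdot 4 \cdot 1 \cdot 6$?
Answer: $-37011$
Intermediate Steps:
$v{\left(n \right)} = 2 n \left(5 + n\right)$ ($v{\left(n \right)} = \left(5 + n\right) 2 n = 2 n \left(5 + n\right)$)
$G = 72$ ($G = 12 \cdot 1 \cdot 6 = 12 \cdot 6 = 72$)
$\left(216 + 3\right) \left(\left(-169 - G\right) + v{\left(-9 \right)}\right) = \left(216 + 3\right) \left(\left(-169 - 72\right) + 2 \left(-9\right) \left(5 - 9\right)\right) = 219 \left(\left(-169 - 72\right) + 2 \left(-9\right) \left(-4\right)\right) = 219 \left(-241 + 72\right) = 219 \left(-169\right) = -37011$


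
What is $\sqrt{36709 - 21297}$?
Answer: $2 \sqrt{3853} \approx 124.15$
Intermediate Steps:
$\sqrt{36709 - 21297} = \sqrt{15412} = 2 \sqrt{3853}$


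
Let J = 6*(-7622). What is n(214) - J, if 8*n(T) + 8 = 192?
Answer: 45755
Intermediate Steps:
n(T) = 23 (n(T) = -1 + (⅛)*192 = -1 + 24 = 23)
J = -45732
n(214) - J = 23 - 1*(-45732) = 23 + 45732 = 45755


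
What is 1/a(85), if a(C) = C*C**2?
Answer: 1/614125 ≈ 1.6283e-6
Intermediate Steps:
a(C) = C**3
1/a(85) = 1/(85**3) = 1/614125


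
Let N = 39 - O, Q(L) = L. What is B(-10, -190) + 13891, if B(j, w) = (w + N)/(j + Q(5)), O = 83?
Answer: 69689/5 ≈ 13938.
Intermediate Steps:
N = -44 (N = 39 - 1*83 = 39 - 83 = -44)
B(j, w) = (-44 + w)/(5 + j) (B(j, w) = (w - 44)/(j + 5) = (-44 + w)/(5 + j))
B(-10, -190) + 13891 = (-44 - 190)/(5 - 10) + 13891 = -234/(-5) + 13891 = -⅕*(-234) + 13891 = 234/5 + 13891 = 69689/5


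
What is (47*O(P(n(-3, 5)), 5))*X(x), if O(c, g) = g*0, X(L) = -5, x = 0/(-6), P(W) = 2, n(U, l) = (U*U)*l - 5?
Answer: 0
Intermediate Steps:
n(U, l) = -5 + l*U² (n(U, l) = U²*l - 5 = l*U² - 5 = -5 + l*U²)
x = 0 (x = 0*(-⅙) = 0)
O(c, g) = 0
(47*O(P(n(-3, 5)), 5))*X(x) = (47*0)*(-5) = 0*(-5) = 0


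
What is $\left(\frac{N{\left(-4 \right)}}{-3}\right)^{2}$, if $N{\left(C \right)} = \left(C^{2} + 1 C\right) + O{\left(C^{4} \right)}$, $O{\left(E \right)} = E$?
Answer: $\frac{71824}{9} \approx 7980.4$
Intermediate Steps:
$N{\left(C \right)} = C + C^{2} + C^{4}$ ($N{\left(C \right)} = \left(C^{2} + 1 C\right) + C^{4} = \left(C^{2} + C\right) + C^{4} = \left(C + C^{2}\right) + C^{4} = C + C^{2} + C^{4}$)
$\left(\frac{N{\left(-4 \right)}}{-3}\right)^{2} = \left(\frac{\left(-4\right) \left(1 - 4 + \left(-4\right)^{3}\right)}{-3}\right)^{2} = \left(- 4 \left(1 - 4 - 64\right) \left(- \frac{1}{3}\right)\right)^{2} = \left(\left(-4\right) \left(-67\right) \left(- \frac{1}{3}\right)\right)^{2} = \left(268 \left(- \frac{1}{3}\right)\right)^{2} = \left(- \frac{268}{3}\right)^{2} = \frac{71824}{9}$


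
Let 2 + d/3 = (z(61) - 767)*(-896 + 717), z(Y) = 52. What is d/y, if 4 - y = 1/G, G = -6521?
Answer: 22556139/235 ≈ 95984.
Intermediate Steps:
d = 383949 (d = -6 + 3*((52 - 767)*(-896 + 717)) = -6 + 3*(-715*(-179)) = -6 + 3*127985 = -6 + 383955 = 383949)
y = 26085/6521 (y = 4 - 1/(-6521) = 4 - 1*(-1/6521) = 4 + 1/6521 = 26085/6521 ≈ 4.0002)
d/y = 383949/(26085/6521) = 383949*(6521/26085) = 22556139/235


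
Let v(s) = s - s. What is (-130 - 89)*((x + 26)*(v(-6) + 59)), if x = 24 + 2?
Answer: -671892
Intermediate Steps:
x = 26
v(s) = 0
(-130 - 89)*((x + 26)*(v(-6) + 59)) = (-130 - 89)*((26 + 26)*(0 + 59)) = -11388*59 = -219*3068 = -671892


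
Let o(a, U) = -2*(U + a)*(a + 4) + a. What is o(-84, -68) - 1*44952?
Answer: -69356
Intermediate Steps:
o(a, U) = a - 2*(4 + a)*(U + a) (o(a, U) = -2*(U + a)*(4 + a) + a = -2*(4 + a)*(U + a) + a = a - 2*(4 + a)*(U + a))
o(-84, -68) - 1*44952 = (-8*(-68) - 7*(-84) - 2*(-84)**2 - 2*(-68)*(-84)) - 1*44952 = (544 + 588 - 2*7056 - 11424) - 44952 = (544 + 588 - 14112 - 11424) - 44952 = -24404 - 44952 = -69356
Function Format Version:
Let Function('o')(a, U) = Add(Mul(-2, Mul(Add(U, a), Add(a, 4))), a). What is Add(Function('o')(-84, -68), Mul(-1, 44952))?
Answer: -69356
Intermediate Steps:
Function('o')(a, U) = Add(a, Mul(-2, Add(4, a), Add(U, a))) (Function('o')(a, U) = Add(Mul(-2, Mul(Add(U, a), Add(4, a))), a) = Add(Mul(-2, Mul(Add(4, a), Add(U, a))), a) = Add(Mul(-2, Add(4, a), Add(U, a)), a) = Add(a, Mul(-2, Add(4, a), Add(U, a))))
Add(Function('o')(-84, -68), Mul(-1, 44952)) = Add(Add(Mul(-8, -68), Mul(-7, -84), Mul(-2, Pow(-84, 2)), Mul(-2, -68, -84)), Mul(-1, 44952)) = Add(Add(544, 588, Mul(-2, 7056), -11424), -44952) = Add(Add(544, 588, -14112, -11424), -44952) = Add(-24404, -44952) = -69356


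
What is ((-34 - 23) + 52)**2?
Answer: 25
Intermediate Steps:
((-34 - 23) + 52)**2 = (-57 + 52)**2 = (-5)**2 = 25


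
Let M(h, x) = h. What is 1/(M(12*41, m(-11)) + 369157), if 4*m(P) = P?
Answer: 1/369649 ≈ 2.7053e-6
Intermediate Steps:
m(P) = P/4
1/(M(12*41, m(-11)) + 369157) = 1/(12*41 + 369157) = 1/(492 + 369157) = 1/369649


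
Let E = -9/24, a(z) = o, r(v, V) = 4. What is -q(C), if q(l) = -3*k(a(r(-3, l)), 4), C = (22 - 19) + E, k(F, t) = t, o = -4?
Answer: 12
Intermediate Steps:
a(z) = -4
E = -3/8 (E = -9*1/24 = -3/8 ≈ -0.37500)
C = 21/8 (C = (22 - 19) - 3/8 = 3 - 3/8 = 21/8 ≈ 2.6250)
q(l) = -12 (q(l) = -3*4 = -12)
-q(C) = -1*(-12) = 12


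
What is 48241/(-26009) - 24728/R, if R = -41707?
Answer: -1368836835/1084757363 ≈ -1.2619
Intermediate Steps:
48241/(-26009) - 24728/R = 48241/(-26009) - 24728/(-41707) = 48241*(-1/26009) - 24728*(-1/41707) = -48241/26009 + 24728/41707 = -1368836835/1084757363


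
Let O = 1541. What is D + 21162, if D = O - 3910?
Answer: 18793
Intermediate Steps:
D = -2369 (D = 1541 - 3910 = -2369)
D + 21162 = -2369 + 21162 = 18793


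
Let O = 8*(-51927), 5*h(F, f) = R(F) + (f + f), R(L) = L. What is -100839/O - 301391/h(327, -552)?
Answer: 208697190061/107592744 ≈ 1939.7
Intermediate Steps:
h(F, f) = F/5 + 2*f/5 (h(F, f) = (F + (f + f))/5 = (F + 2*f)/5 = F/5 + 2*f/5)
O = -415416
-100839/O - 301391/h(327, -552) = -100839/(-415416) - 301391/((1/5)*327 + (2/5)*(-552)) = -100839*(-1/415416) - 301391/(327/5 - 1104/5) = 33613/138472 - 301391/(-777/5) = 33613/138472 - 301391*(-5/777) = 33613/138472 + 1506955/777 = 208697190061/107592744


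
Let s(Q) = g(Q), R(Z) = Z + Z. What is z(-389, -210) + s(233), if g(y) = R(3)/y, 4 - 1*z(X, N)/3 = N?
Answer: 149592/233 ≈ 642.03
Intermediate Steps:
R(Z) = 2*Z
z(X, N) = 12 - 3*N
g(y) = 6/y (g(y) = (2*3)/y = 6/y)
s(Q) = 6/Q
z(-389, -210) + s(233) = (12 - 3*(-210)) + 6/233 = (12 + 630) + 6*(1/233) = 642 + 6/233 = 149592/233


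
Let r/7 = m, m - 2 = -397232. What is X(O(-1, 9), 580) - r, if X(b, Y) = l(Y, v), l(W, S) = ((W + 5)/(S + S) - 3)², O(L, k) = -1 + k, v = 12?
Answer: 177988281/64 ≈ 2.7811e+6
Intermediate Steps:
m = -397230 (m = 2 - 397232 = -397230)
r = -2780610 (r = 7*(-397230) = -2780610)
l(W, S) = (-3 + (5 + W)/(2*S))² (l(W, S) = ((5 + W)/((2*S)) - 3)² = ((5 + W)*(1/(2*S)) - 3)² = ((5 + W)/(2*S) - 3)² = (-3 + (5 + W)/(2*S))²)
X(b, Y) = (-67 + Y)²/576 (X(b, Y) = (¼)*(5 + Y - 6*12)²/12² = (¼)*(1/144)*(5 + Y - 72)² = (¼)*(1/144)*(-67 + Y)² = (-67 + Y)²/576)
X(O(-1, 9), 580) - r = (-67 + 580)²/576 - 1*(-2780610) = (1/576)*513² + 2780610 = (1/576)*263169 + 2780610 = 29241/64 + 2780610 = 177988281/64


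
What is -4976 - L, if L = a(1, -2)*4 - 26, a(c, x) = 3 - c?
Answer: -4958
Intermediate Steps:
L = -18 (L = (3 - 1*1)*4 - 26 = (3 - 1)*4 - 26 = 2*4 - 26 = 8 - 26 = -18)
-4976 - L = -4976 - 1*(-18) = -4976 + 18 = -4958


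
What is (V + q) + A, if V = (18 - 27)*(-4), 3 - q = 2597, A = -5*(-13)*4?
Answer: -2298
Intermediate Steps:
A = 260 (A = 65*4 = 260)
q = -2594 (q = 3 - 1*2597 = 3 - 2597 = -2594)
V = 36 (V = -9*(-4) = 36)
(V + q) + A = (36 - 2594) + 260 = -2558 + 260 = -2298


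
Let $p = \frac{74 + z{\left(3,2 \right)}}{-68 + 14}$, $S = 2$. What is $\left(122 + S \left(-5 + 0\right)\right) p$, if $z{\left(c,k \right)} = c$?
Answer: $- \frac{4312}{27} \approx -159.7$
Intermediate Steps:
$p = - \frac{77}{54}$ ($p = \frac{74 + 3}{-68 + 14} = \frac{77}{-54} = 77 \left(- \frac{1}{54}\right) = - \frac{77}{54} \approx -1.4259$)
$\left(122 + S \left(-5 + 0\right)\right) p = \left(122 + 2 \left(-5 + 0\right)\right) \left(- \frac{77}{54}\right) = \left(122 + 2 \left(-5\right)\right) \left(- \frac{77}{54}\right) = \left(122 - 10\right) \left(- \frac{77}{54}\right) = 112 \left(- \frac{77}{54}\right) = - \frac{4312}{27}$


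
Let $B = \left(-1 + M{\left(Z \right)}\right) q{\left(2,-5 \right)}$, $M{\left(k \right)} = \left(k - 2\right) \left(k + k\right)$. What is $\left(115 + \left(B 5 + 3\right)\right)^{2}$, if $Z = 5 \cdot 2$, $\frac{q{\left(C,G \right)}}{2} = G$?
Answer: $61340224$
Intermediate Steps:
$q{\left(C,G \right)} = 2 G$
$Z = 10$
$M{\left(k \right)} = 2 k \left(-2 + k\right)$ ($M{\left(k \right)} = \left(-2 + k\right) 2 k = 2 k \left(-2 + k\right)$)
$B = -1590$ ($B = \left(-1 + 2 \cdot 10 \left(-2 + 10\right)\right) 2 \left(-5\right) = \left(-1 + 2 \cdot 10 \cdot 8\right) \left(-10\right) = \left(-1 + 160\right) \left(-10\right) = 159 \left(-10\right) = -1590$)
$\left(115 + \left(B 5 + 3\right)\right)^{2} = \left(115 + \left(\left(-1590\right) 5 + 3\right)\right)^{2} = \left(115 + \left(-7950 + 3\right)\right)^{2} = \left(115 - 7947\right)^{2} = \left(-7832\right)^{2} = 61340224$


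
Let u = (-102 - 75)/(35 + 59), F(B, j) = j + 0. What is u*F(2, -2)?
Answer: 177/47 ≈ 3.7660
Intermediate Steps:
F(B, j) = j
u = -177/94 ≈ -1.8830
u*F(2, -2) = -177/94*(-2) = 177/47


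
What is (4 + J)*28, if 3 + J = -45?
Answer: -1232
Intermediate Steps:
J = -48 (J = -3 - 45 = -48)
(4 + J)*28 = (4 - 48)*28 = -44*28 = -1232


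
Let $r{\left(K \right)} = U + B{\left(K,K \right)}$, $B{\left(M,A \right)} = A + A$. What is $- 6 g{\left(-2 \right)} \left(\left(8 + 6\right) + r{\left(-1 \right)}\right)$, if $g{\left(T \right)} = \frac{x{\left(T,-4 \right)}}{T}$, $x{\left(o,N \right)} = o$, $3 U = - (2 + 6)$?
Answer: $-56$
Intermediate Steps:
$U = - \frac{8}{3}$ ($U = \frac{\left(-1\right) \left(2 + 6\right)}{3} = \frac{\left(-1\right) 8}{3} = \frac{1}{3} \left(-8\right) = - \frac{8}{3} \approx -2.6667$)
$g{\left(T \right)} = 1$ ($g{\left(T \right)} = \frac{T}{T} = 1$)
$B{\left(M,A \right)} = 2 A$
$r{\left(K \right)} = - \frac{8}{3} + 2 K$
$- 6 g{\left(-2 \right)} \left(\left(8 + 6\right) + r{\left(-1 \right)}\right) = \left(-6\right) 1 \left(\left(8 + 6\right) + \left(- \frac{8}{3} + 2 \left(-1\right)\right)\right) = - 6 \left(14 - \frac{14}{3}\right) = \left(-6\right) \frac{28}{3} = -56$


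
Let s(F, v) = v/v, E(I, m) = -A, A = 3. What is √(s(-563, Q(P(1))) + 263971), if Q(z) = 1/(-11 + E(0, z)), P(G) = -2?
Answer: 2*√65993 ≈ 513.78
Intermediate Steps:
E(I, m) = -3 (E(I, m) = -1*3 = -3)
Q(z) = -1/14 (Q(z) = 1/(-11 - 3) = 1/(-14) = -1/14)
s(F, v) = 1
√(s(-563, Q(P(1))) + 263971) = √(1 + 263971) = √263972 = 2*√65993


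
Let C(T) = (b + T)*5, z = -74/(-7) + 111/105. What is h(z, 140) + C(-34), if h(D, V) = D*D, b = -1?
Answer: -48726/1225 ≈ -39.776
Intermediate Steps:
z = 407/35 (z = -74*(-⅐) + 111*(1/105) = 74/7 + 37/35 = 407/35 ≈ 11.629)
C(T) = -5 + 5*T (C(T) = (-1 + T)*5 = -5 + 5*T)
h(D, V) = D²
h(z, 140) + C(-34) = (407/35)² + (-5 + 5*(-34)) = 165649/1225 + (-5 - 170) = 165649/1225 - 175 = -48726/1225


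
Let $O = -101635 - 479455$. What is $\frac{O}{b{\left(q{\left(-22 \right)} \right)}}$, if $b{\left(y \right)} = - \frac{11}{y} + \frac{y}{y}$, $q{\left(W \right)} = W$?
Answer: $- \frac{1162180}{3} \approx -3.8739 \cdot 10^{5}$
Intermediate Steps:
$O = -581090$
$b{\left(y \right)} = 1 - \frac{11}{y}$ ($b{\left(y \right)} = - \frac{11}{y} + 1 = 1 - \frac{11}{y}$)
$\frac{O}{b{\left(q{\left(-22 \right)} \right)}} = - \frac{581090}{\frac{1}{-22} \left(-11 - 22\right)} = - \frac{581090}{\left(- \frac{1}{22}\right) \left(-33\right)} = - \frac{581090}{\frac{3}{2}} = \left(-581090\right) \frac{2}{3} = - \frac{1162180}{3}$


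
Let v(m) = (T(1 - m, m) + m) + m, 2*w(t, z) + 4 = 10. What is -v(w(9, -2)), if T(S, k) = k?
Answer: -9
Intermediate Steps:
w(t, z) = 3 (w(t, z) = -2 + (½)*10 = -2 + 5 = 3)
v(m) = 3*m (v(m) = (m + m) + m = 2*m + m = 3*m)
-v(w(9, -2)) = -3*3 = -1*9 = -9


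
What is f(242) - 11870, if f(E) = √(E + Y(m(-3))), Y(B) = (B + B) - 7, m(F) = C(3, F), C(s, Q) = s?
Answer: -11870 + √241 ≈ -11854.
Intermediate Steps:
m(F) = 3
Y(B) = -7 + 2*B (Y(B) = 2*B - 7 = -7 + 2*B)
f(E) = √(-1 + E) (f(E) = √(E + (-7 + 2*3)) = √(E + (-7 + 6)) = √(E - 1) = √(-1 + E))
f(242) - 11870 = √(-1 + 242) - 11870 = √241 - 11870 = -11870 + √241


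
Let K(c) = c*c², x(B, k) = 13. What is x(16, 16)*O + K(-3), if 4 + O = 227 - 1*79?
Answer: 1845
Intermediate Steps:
O = 144 (O = -4 + (227 - 1*79) = -4 + (227 - 79) = -4 + 148 = 144)
K(c) = c³
x(16, 16)*O + K(-3) = 13*144 + (-3)³ = 1872 - 27 = 1845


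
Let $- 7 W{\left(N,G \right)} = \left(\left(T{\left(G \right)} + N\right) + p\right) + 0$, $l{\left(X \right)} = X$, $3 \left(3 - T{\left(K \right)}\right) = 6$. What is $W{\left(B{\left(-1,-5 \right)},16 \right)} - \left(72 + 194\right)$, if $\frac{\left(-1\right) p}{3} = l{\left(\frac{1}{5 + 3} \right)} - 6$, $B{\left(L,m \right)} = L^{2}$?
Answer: $- \frac{15053}{56} \approx -268.8$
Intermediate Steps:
$T{\left(K \right)} = 1$ ($T{\left(K \right)} = 3 - 2 = 1$)
$p = \frac{141}{8}$ ($p = - 3 \left(\frac{1}{5 + 3} - 6\right) = - 3 \left(\frac{1}{8} - 6\right) = \left(-3\right) \left(- \frac{47}{8}\right) = \frac{141}{8} \approx 17.625$)
$W{\left(N,G \right)} = - \frac{149}{56} - \frac{N}{7}$ ($W{\left(N,G \right)} = - \frac{\left(\left(1 + N\right) + \frac{141}{8}\right) + 0}{7} = - \frac{\left(\frac{149}{8} + N\right) + 0}{7} = - \frac{\frac{149}{8} + N}{7} = - \frac{149}{56} - \frac{N}{7}$)
$W{\left(B{\left(-1,-5 \right)},16 \right)} - \left(72 + 194\right) = \left(- \frac{149}{56} - \frac{\left(-1\right)^{2}}{7}\right) - \left(72 + 194\right) = \left(- \frac{149}{56} - \frac{1}{7}\right) - 266 = - \frac{157}{56} - 266 = - \frac{15053}{56}$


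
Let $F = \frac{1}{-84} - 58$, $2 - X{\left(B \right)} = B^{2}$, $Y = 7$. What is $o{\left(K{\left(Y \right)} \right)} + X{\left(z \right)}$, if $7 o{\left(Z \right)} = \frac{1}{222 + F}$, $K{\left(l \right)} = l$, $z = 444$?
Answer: $- \frac{2715520838}{13775} \approx -1.9713 \cdot 10^{5}$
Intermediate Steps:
$X{\left(B \right)} = 2 - B^{2}$
$F = - \frac{4873}{84}$ ($F = - \frac{1}{84} - 58 = - \frac{4873}{84} \approx -58.012$)
$o{\left(Z \right)} = \frac{12}{13775}$ ($o{\left(Z \right)} = \frac{1}{7 \left(222 - \frac{4873}{84}\right)} = \frac{1}{7 \cdot \frac{13775}{84}} = \frac{1}{7} \cdot \frac{84}{13775} = \frac{12}{13775}$)
$o{\left(K{\left(Y \right)} \right)} + X{\left(z \right)} = \frac{12}{13775} + \left(2 - 444^{2}\right) = \frac{12}{13775} + \left(2 - 197136\right) = \frac{12}{13775} - 197134 = - \frac{2715520838}{13775}$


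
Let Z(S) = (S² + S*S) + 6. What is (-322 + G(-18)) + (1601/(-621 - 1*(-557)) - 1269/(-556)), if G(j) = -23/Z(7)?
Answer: -39893287/115648 ≈ -344.95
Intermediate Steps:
Z(S) = 6 + 2*S² (Z(S) = (S² + S²) + 6 = 2*S² + 6 = 6 + 2*S²)
G(j) = -23/104 (G(j) = -23/(6 + 2*7²) = -23/(6 + 2*49) = -23/(6 + 98) = -23/104)
(-322 + G(-18)) + (1601/(-621 - 1*(-557)) - 1269/(-556)) = (-322 - 23/104) + (1601/(-621 - 1*(-557)) - 1269/(-556)) = -33511/104 + (1601/(-621 + 557) - 1269*(-1/556)) = -33511/104 + (1601/(-64) + 1269/556) = -33511/104 + (1601*(-1/64) + 1269/556) = -33511/104 + (-1601/64 + 1269/556) = -33511/104 - 202235/8896 = -39893287/115648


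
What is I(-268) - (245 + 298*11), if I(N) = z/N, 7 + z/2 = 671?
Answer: -236373/67 ≈ -3528.0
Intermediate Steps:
z = 1328 (z = -14 + 2*671 = -14 + 1342 = 1328)
I(N) = 1328/N
I(-268) - (245 + 298*11) = 1328/(-268) - (245 + 298*11) = 1328*(-1/268) - (245 + 3278) = -332/67 - 1*3523 = -332/67 - 3523 = -236373/67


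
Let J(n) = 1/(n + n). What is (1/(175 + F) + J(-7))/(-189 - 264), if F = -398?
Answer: 79/471422 ≈ 0.00016758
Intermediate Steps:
J(n) = 1/(2*n)
(1/(175 + F) + J(-7))/(-189 - 264) = (1/(175 - 398) + (½)/(-7))/(-189 - 264) = (1/(-223) + (½)*(-⅐))/(-453) = (-1/223 - 1/14)*(-1/453) = -237/3122*(-1/453) = 79/471422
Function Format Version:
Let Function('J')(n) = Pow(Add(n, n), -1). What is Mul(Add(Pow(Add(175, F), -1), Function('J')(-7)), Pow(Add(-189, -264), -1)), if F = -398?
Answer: Rational(79, 471422) ≈ 0.00016758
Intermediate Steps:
Function('J')(n) = Mul(Rational(1, 2), Pow(n, -1)) (Function('J')(n) = Pow(Mul(2, n), -1) = Mul(Rational(1, 2), Pow(n, -1)))
Mul(Add(Pow(Add(175, F), -1), Function('J')(-7)), Pow(Add(-189, -264), -1)) = Mul(Add(Pow(Add(175, -398), -1), Mul(Rational(1, 2), Pow(-7, -1))), Pow(Add(-189, -264), -1)) = Mul(Add(Pow(-223, -1), Mul(Rational(1, 2), Rational(-1, 7))), Pow(-453, -1)) = Mul(Add(Rational(-1, 223), Rational(-1, 14)), Rational(-1, 453)) = Mul(Rational(-237, 3122), Rational(-1, 453)) = Rational(79, 471422)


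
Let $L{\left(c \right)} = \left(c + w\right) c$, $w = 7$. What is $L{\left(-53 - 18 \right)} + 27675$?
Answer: $32219$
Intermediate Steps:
$L{\left(c \right)} = c \left(7 + c\right)$ ($L{\left(c \right)} = \left(c + 7\right) c = \left(7 + c\right) c = c \left(7 + c\right)$)
$L{\left(-53 - 18 \right)} + 27675 = \left(-53 - 18\right) \left(7 - 71\right) + 27675 = - 71 \left(7 - 71\right) + 27675 = \left(-71\right) \left(-64\right) + 27675 = 4544 + 27675 = 32219$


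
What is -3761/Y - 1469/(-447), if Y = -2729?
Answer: 5690068/1219863 ≈ 4.6645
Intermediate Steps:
-3761/Y - 1469/(-447) = -3761/(-2729) - 1469/(-447) = -3761*(-1/2729) - 1469*(-1/447) = 3761/2729 + 1469/447 = 5690068/1219863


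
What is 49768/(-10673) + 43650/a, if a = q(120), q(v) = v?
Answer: 15330143/42692 ≈ 359.09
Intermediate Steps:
a = 120
49768/(-10673) + 43650/a = 49768/(-10673) + 43650/120 = 49768*(-1/10673) + 43650*(1/120) = -49768/10673 + 1455/4 = 15330143/42692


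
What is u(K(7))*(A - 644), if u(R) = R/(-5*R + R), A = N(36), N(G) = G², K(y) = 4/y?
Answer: -163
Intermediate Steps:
A = 1296 (A = 36² = 1296)
u(R) = -¼ (u(R) = R/((-4*R)) = R*(-1/(4*R)) = -¼)
u(K(7))*(A - 644) = -(1296 - 644)/4 = -¼*652 = -163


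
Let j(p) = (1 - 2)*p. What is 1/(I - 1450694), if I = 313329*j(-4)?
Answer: -1/197378 ≈ -5.0664e-6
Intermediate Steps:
j(p) = -p
I = 1253316 (I = 313329*(-1*(-4)) = 313329*4 = 1253316)
1/(I - 1450694) = 1/(1253316 - 1450694) = 1/(-197378) = -1/197378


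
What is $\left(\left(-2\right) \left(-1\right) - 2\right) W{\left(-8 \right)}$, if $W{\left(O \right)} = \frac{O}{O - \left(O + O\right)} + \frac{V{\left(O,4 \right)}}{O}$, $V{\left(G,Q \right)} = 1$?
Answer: $0$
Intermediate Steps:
$W{\left(O \right)} = -1 + \frac{1}{O}$ ($W{\left(O \right)} = \frac{O}{O - \left(O + O\right)} + 1 \frac{1}{O} = \frac{O}{O - 2 O} + \frac{1}{O} = \frac{O}{\left(-1\right) O} + \frac{1}{O} = O \left(- \frac{1}{O}\right) + \frac{1}{O} = -1 + \frac{1}{O}$)
$\left(\left(-2\right) \left(-1\right) - 2\right) W{\left(-8 \right)} = \left(\left(-2\right) \left(-1\right) - 2\right) \frac{1 - -8}{-8} = \left(2 - 2\right) \left(- \frac{1 + 8}{8}\right) = 0 \left(\left(- \frac{1}{8}\right) 9\right) = 0 \left(- \frac{9}{8}\right) = 0$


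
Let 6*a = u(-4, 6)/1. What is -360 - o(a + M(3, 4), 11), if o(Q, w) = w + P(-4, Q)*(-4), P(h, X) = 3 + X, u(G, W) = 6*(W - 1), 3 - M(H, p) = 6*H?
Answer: -399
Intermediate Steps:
M(H, p) = 3 - 6*H
u(G, W) = -6 + 6*W (u(G, W) = 6*(-1 + W) = -6 + 6*W)
a = 5 (a = ((-6 + 6*6)/1)/6 = ((-6 + 36)*1)/6 = (30*1)/6 = (1/6)*30 = 5)
o(Q, w) = -12 + w - 4*Q (o(Q, w) = w + (3 + Q)*(-4) = w + (-12 - 4*Q) = -12 + w - 4*Q)
-360 - o(a + M(3, 4), 11) = -360 - (-12 + 11 - 4*(5 + (3 - 6*3))) = -360 - (-12 + 11 - 4*(5 + (3 - 18))) = -360 - (-12 + 11 - 4*(5 - 15)) = -360 - (-12 + 11 - 4*(-10)) = -360 - (-12 + 11 + 40) = -360 - 1*39 = -360 - 39 = -399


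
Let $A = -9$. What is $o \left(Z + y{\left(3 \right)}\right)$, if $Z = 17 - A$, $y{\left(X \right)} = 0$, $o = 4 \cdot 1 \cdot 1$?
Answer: $104$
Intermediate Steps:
$o = 4$ ($o = 4 \cdot 1 = 4$)
$Z = 26$ ($Z = 17 - -9 = 17 + 9 = 26$)
$o \left(Z + y{\left(3 \right)}\right) = 4 \left(26 + 0\right) = 4 \cdot 26 = 104$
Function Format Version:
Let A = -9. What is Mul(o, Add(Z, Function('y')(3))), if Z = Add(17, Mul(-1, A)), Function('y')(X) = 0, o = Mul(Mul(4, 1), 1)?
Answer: 104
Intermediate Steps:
o = 4 (o = Mul(4, 1) = 4)
Z = 26 (Z = Add(17, Mul(-1, -9)) = Add(17, 9) = 26)
Mul(o, Add(Z, Function('y')(3))) = Mul(4, Add(26, 0)) = Mul(4, 26) = 104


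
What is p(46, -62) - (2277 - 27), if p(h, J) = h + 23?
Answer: -2181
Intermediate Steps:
p(h, J) = 23 + h
p(46, -62) - (2277 - 27) = (23 + 46) - (2277 - 27) = 69 - 1*2250 = 69 - 2250 = -2181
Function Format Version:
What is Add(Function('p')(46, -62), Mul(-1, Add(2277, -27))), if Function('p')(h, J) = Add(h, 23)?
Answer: -2181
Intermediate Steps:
Function('p')(h, J) = Add(23, h)
Add(Function('p')(46, -62), Mul(-1, Add(2277, -27))) = Add(Add(23, 46), Mul(-1, Add(2277, -27))) = Add(69, Mul(-1, 2250)) = Add(69, -2250) = -2181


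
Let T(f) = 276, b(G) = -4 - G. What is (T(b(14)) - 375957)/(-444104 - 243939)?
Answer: 375681/688043 ≈ 0.54601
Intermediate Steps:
(T(b(14)) - 375957)/(-444104 - 243939) = (276 - 375957)/(-444104 - 243939) = -375681/(-688043) = -375681*(-1/688043) = 375681/688043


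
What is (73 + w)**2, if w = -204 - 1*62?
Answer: 37249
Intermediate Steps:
w = -266 (w = -204 - 62 = -266)
(73 + w)**2 = (73 - 266)**2 = (-193)**2 = 37249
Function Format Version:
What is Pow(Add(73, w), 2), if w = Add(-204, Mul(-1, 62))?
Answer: 37249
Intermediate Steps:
w = -266 (w = Add(-204, -62) = -266)
Pow(Add(73, w), 2) = Pow(Add(73, -266), 2) = Pow(-193, 2) = 37249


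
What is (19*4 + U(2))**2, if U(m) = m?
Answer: 6084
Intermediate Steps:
(19*4 + U(2))**2 = (19*4 + 2)**2 = (76 + 2)**2 = 78**2 = 6084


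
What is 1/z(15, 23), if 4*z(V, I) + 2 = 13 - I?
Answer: -1/3 ≈ -0.33333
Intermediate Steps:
z(V, I) = 11/4 - I/4 (z(V, I) = -1/2 + (13 - I)/4 = -1/2 + (13/4 - I/4) = 11/4 - I/4)
1/z(15, 23) = 1/(11/4 - 1/4*23) = 1/(11/4 - 23/4) = 1/(-3) = -1/3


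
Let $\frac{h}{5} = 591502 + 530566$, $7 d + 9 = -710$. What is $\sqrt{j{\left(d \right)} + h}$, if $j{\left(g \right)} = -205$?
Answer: $\sqrt{5610135} \approx 2368.6$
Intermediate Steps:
$d = - \frac{719}{7}$ ($d = - \frac{9}{7} + \frac{1}{7} \left(-710\right) = - \frac{9}{7} - \frac{710}{7} = - \frac{719}{7} \approx -102.71$)
$h = 5610340$ ($h = 5 \left(591502 + 530566\right) = 5 \cdot 1122068 = 5610340$)
$\sqrt{j{\left(d \right)} + h} = \sqrt{-205 + 5610340} = \sqrt{5610135}$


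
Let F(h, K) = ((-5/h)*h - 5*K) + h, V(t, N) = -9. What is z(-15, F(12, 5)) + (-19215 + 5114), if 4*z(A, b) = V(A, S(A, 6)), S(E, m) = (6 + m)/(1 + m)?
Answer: -56413/4 ≈ -14103.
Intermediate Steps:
S(E, m) = (6 + m)/(1 + m)
F(h, K) = -5 + h - 5*K (F(h, K) = (-5 - 5*K) + h = -5 + h - 5*K)
z(A, b) = -9/4 (z(A, b) = (1/4)*(-9) = -9/4)
z(-15, F(12, 5)) + (-19215 + 5114) = -9/4 + (-19215 + 5114) = -9/4 - 14101 = -56413/4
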